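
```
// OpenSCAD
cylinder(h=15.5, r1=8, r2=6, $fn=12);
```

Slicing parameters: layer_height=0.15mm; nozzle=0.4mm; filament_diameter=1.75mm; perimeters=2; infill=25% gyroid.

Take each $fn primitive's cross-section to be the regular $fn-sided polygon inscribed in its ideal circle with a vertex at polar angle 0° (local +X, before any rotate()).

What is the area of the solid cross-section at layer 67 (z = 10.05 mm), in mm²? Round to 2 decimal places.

At z = 10.05 mm: the cone: at t=0.648 of its height the radius interpolates to r₁+(r₂−r₁)t = 6.703, giving a regular 12-gon of that circumradius (area = (12/2)·6.703²·sin(360°/12) = 134.80 mm²). Overall, the cross-section is a single solid region. Net area = 134.80 mm².

134.80 mm²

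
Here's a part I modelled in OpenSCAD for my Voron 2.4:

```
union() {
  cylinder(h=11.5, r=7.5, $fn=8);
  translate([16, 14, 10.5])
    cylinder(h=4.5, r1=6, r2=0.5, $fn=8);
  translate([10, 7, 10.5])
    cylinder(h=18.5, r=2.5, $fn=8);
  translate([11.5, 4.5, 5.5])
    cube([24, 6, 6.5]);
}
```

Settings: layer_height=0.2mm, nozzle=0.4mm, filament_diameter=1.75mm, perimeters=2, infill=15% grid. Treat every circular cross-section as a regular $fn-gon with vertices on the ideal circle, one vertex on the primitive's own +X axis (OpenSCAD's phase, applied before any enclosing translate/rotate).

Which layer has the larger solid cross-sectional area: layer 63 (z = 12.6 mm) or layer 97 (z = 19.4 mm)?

layer 63 (z = 12.6 mm)

Layer 63 (z = 12.6): the cylinder is not intersected at this z (z outside [0, 11.5]); the cone at (16, 14): at t=0.467 of its height the radius interpolates to r₁+(r₂−r₁)t = 3.433, giving a regular 8-gon of that circumradius (area = (8/2)·3.433²·sin(360°/8) = 33.34 mm²); the r=2.5 cylinder at (10, 7) contributes a regular 8-gon of circumradius 2.5 (area = (8/2)·2.500²·sin(360°/8) = 17.68 mm²); the cube at (11.5, 4.5) is absent (z outside [5.5, 12]); Merging all regions: the 2 present regions are separate (no shared area or edge), so areas and boundary lengths simply add and each stays a separate island — area = 51.02 mm². So its area = 51.02 mm². Layer 97 (z = 19.4): the cylinder is absent (z outside [0, 11.5]); the cone at (16, 14) does not reach this height (z outside [10.5, 15]); the r=2.5 cylinder at (10, 7) gives a regular 8-gon of circumradius 2.5 (constant along its height) (area = (8/2)·2.500²·sin(360°/8) = 17.68 mm²); the cube at (11.5, 4.5) is not intersected at this z (z outside [5.5, 12]); Taking the union: only the r=2.5 cylinder at (10, 7) is present, so the union is just that shape — area = 17.68 mm². So its area = 17.68 mm². Layer 63 is larger (51.02 vs 17.68 mm²).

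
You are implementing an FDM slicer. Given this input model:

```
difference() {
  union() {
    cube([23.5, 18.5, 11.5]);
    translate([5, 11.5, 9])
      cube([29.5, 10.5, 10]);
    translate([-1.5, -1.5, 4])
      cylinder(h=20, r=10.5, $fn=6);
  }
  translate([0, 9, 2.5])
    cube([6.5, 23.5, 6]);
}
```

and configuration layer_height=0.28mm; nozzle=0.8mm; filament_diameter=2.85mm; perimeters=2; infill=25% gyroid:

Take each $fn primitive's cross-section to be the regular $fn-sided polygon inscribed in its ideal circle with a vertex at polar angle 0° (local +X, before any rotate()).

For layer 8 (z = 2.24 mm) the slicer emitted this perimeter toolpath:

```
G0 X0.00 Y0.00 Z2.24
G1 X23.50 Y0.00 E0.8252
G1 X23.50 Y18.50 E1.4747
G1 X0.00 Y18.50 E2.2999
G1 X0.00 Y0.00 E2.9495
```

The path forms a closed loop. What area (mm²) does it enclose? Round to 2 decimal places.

434.75 mm²

Apply the shoelace formula to the sequence of (X, Y) vertices; enclosed area = 434.75 mm².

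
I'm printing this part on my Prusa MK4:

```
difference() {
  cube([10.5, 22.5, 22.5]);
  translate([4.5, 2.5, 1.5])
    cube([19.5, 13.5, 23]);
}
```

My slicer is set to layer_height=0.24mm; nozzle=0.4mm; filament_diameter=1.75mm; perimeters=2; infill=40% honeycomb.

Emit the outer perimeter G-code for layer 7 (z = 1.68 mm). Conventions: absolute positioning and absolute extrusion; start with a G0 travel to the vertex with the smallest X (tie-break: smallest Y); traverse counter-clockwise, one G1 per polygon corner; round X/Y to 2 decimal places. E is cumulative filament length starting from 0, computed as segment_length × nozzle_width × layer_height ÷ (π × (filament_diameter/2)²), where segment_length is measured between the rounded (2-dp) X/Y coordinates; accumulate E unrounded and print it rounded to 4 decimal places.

At z = 1.68 mm: the cube is present — its section is the full 10.5×22.5 rectangle; the cube at (4.5, 2.5) is present — its section is the full 19.5×13.5 rectangle; Taking the first minus the rest: starting from the 10.5×22.5 cube, the 19.5×13.5 cube at (4.5, 2.5) partially overlaps it — only the 81.00 mm² overlap (of its 263.25 mm²) is removed, clipping the outline — 1 connected region. The outline is a single polygon with 8 vertices. Extrusion per mm of travel: 0.4 × 0.24 / (π × 0.875²) = 0.039912. Accumulating E over each segment gives final E = 3.1131.

G0 X0.00 Y0.00 Z1.68
G1 X10.50 Y0.00 E0.4191
G1 X10.50 Y2.50 E0.5189
G1 X4.50 Y2.50 E0.7583
G1 X4.50 Y16.00 E1.2971
G1 X10.50 Y16.00 E1.5366
G1 X10.50 Y22.50 E1.7960
G1 X0.00 Y22.50 E2.2151
G1 X0.00 Y0.00 E3.1131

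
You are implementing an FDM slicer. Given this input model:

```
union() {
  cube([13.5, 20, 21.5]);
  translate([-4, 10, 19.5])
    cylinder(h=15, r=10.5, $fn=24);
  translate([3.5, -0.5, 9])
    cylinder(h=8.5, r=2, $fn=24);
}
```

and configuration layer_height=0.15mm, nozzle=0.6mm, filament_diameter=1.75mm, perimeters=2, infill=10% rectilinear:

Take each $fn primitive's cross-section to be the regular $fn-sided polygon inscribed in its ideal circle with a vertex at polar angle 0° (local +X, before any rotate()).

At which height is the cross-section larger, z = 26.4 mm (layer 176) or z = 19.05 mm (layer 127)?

Layer 176 (z = 26.4): the cube is not intersected at this z (z outside [0, 21.5]); the r=10.5 cylinder at (-4, 10) contributes a regular 24-gon of circumradius 10.5 (area = (24/2)·10.500²·sin(360°/24) = 342.42 mm²); the cylinder at (3.5, -0.5) does not reach this height (z outside [9, 17.5]); Merging all regions: only the r=10.5 cylinder at (-4, 10) is present, so the union is just that shape — area = 342.42 mm². So its area = 342.42 mm². Layer 127 (z = 19.05): the cube is present — its section is the full 13.5×20 rectangle (area 270.00 mm²); the cylinder at (-4, 10) is absent (z outside [19.5, 34.5]); the cylinder at (3.5, -0.5) is absent (z outside [9, 17.5]); Merging all regions: only the 13.5×20 cube is present, so the union is just that shape — area = 270.00 mm². So its area = 270.00 mm². Layer 176 is larger (342.42 vs 270.00 mm²).

layer 176 (z = 26.4 mm)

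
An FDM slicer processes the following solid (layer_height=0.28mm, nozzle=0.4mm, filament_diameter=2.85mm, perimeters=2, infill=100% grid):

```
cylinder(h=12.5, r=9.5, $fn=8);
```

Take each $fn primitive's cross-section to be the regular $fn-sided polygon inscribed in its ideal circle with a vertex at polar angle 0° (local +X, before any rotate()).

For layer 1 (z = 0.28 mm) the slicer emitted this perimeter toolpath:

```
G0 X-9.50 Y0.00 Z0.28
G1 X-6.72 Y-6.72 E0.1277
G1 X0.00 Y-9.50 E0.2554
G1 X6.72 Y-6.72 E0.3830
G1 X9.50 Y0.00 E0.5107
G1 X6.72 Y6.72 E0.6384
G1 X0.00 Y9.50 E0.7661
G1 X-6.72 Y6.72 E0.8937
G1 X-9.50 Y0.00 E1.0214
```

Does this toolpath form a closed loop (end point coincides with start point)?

yes

Start point (G0): (-9.50, 0.00). End point (last G1): the path returns to the start — closed.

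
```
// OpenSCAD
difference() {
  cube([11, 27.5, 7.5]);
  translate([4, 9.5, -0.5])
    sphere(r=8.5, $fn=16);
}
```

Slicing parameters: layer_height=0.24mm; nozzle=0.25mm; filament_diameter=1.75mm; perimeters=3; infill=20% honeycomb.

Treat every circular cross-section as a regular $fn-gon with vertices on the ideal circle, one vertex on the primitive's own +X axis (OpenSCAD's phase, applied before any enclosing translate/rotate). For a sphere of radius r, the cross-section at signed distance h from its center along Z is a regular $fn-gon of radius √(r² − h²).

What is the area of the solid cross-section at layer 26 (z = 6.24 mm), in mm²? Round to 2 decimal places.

225.20 mm²

At z = 6.24 mm: the 11×27.5 cube contributes its full rectangle (area 302.50 mm²); the r=8.5 sphere at (4, 9.5) contributes a regular 16-gon of circumradius √(8.5²−6.74²) = 5.179 (area = (16/2)·5.179²·sin(360°/16) = 82.12 mm²); Subtracting the remaining from the first: starting from the 11×27.5 cube (302.50 mm²), the r=8.5 sphere at (4, 9.5) partially overlaps it — only the 77.30 mm² overlap (of its 82.12 mm²) is removed, clipping the outline — area = 225.20 mm². Overall, the cross-section is a single solid region. Net area = 225.20 mm².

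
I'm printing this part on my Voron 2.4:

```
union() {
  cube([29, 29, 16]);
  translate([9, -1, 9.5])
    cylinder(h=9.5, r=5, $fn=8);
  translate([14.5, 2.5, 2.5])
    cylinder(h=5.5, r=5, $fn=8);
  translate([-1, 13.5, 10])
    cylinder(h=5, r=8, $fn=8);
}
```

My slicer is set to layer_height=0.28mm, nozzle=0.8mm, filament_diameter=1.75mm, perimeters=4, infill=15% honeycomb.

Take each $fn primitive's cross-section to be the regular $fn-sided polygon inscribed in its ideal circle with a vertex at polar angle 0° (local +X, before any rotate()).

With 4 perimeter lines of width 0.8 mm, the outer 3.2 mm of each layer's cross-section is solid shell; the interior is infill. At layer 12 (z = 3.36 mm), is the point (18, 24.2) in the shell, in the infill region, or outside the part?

At z = 3.36 mm: the cube (footprint 29×29) is included at this height; the cylinder at (9, -1) is not intersected at this z (z outside [9.5, 19]); the r=5 cylinder at (14.5, 2.5) gives a regular 8-gon of circumradius 5 (constant along its height); the cylinder at (-1, 13.5) is not intersected at this z (z outside [10, 15]); Taking the union: the regions partially overlap (shared area 57.77 mm²), so overlapping operands fuse into one piece — 1 connected region. Overall, the cross-section is a single solid region. The nearest boundary edge runs (0.00, 29.00)→(29.00, 29.00); distance from the point to it = 4.80 mm. The point is inside the cross-section and 4.80 mm from the nearest boundary — more than the 3.2 mm shell width (4 × 0.8), so it's in the infill interior.

infill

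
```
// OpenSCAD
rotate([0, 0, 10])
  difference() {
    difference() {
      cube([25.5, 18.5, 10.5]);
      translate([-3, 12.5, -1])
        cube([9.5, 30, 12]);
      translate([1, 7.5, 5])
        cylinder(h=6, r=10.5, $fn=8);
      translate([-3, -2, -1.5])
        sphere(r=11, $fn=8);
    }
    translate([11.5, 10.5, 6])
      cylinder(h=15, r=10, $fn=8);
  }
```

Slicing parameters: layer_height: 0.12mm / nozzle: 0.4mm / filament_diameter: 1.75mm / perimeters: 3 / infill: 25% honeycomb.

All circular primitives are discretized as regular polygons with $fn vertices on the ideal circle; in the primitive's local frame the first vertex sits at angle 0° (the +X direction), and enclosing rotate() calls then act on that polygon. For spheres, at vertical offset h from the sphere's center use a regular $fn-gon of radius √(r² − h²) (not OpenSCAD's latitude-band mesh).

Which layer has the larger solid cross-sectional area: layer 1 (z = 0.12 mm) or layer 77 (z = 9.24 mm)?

Layer 1 (z = 0.12): the cube (footprint 25.5×18.5) is included at this height (area 471.75 mm²); the cube at (-3, 12.5) is present — its section is the full 9.5×30 rectangle (area 285.00 mm²); the cylinder at (1, 7.5) does not reach this height (z outside [5, 11]); the r=11 sphere at (-3, -2) slices to a regular 8-gon of circumradius 10.880 (√(r²−h²) with h=1.62 from center) (area = (8/2)·10.880²·sin(360°/8) = 334.82 mm²); Taking the first minus the rest: starting from the 25.5×18.5 cube (471.75 mm²), the 9.5×30 cube at (-3, 12.5) partially overlaps it — only the 39.00 mm² overlap (of its 285.00 mm²) is removed, clipping the outline; the r=11 sphere at (-3, -2) partially overlaps it — only the 38.00 mm² overlap (of its 334.82 mm²) is removed, clipping the outline — area = 394.75 mm²; the cylinder at (11.5, 10.5) does not reach this height (z outside [6, 21]); Subtracting the remaining from the first: none of the subtracted shapes is present at this height, so that combined region is unchanged — area = 394.75 mm²; (rotated 10° about Z; rotation is an isometry so areas/perimeters/island counts are preserved). So its area = 394.75 mm². Layer 77 (z = 9.24): the cube is present — its section is the full 25.5×18.5 rectangle (area 471.75 mm²); the 9.5×30 cube at (-3, 12.5) contributes its full rectangle (area 285.00 mm²); the cylinder at (1, 7.5): section is a regular 8-gon, circumradius r=10.5 (area = (8/2)·10.500²·sin(360°/8) = 311.83 mm²); the r=11 sphere at (-3, -2) slices to a regular 8-gon of circumradius 2.377 (√(r²−h²) with h=10.74 from center) (area = (8/2)·2.377²·sin(360°/8) = 15.99 mm²); Subtracting the remaining from the first: starting from the 25.5×18.5 cube (471.75 mm²), the 9.5×30 cube at (-3, 12.5) partially overlaps it — only the 39.00 mm² overlap (of its 285.00 mm²) is removed, clipping the outline; the r=10.5 cylinder at (1, 7.5) partially overlaps it — only the 133.57 mm² overlap (of its 311.83 mm²) is removed, clipping the outline; the r=11 sphere at (-3, -2) misses the remaining region (no effect) — area = 299.18 mm²; the cylinder at (11.5, 10.5): section is a regular 8-gon, circumradius r=10 (area = (8/2)·10.000²·sin(360°/8) = 282.84 mm²); Subtracting the remaining from the first: starting from the result so far (299.18 mm²), the r=10 cylinder at (11.5, 10.5) partially overlaps it — only the 173.78 mm² overlap (of its 282.84 mm²) is removed, clipping the outline — area = 125.41 mm²; (rotated 10° about Z; rotation is an isometry so areas/perimeters/island counts are preserved). So its area = 125.41 mm². Layer 1 is larger (394.75 vs 125.41 mm²).

layer 1 (z = 0.12 mm)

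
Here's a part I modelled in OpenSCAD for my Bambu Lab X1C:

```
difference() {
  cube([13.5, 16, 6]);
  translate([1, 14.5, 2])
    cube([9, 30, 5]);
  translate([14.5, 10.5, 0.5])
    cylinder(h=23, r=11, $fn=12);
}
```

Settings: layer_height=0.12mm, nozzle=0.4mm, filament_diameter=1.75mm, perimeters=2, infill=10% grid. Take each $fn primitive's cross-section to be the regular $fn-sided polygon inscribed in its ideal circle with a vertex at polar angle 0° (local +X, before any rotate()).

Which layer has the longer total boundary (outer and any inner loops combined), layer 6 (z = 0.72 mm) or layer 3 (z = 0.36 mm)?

layer 3 (z = 0.36 mm)

Layer 6 (z = 0.72): the cube is present — its section is the full 13.5×16 rectangle (perimeter 59.00 mm); the cube at (1, 14.5) is not intersected at this z (z outside [2, 7]); the r=11 cylinder at (14.5, 10.5) contributes a regular 12-gon of circumradius 11 (perimeter = 2·12·11.000·sin(180°/12) = 68.33 mm); Subtracting the remaining from the first: starting from the 13.5×16 cube, the r=11 cylinder at (14.5, 10.5) partially overlaps it — only the 130.73 mm² overlap (of its 363.00 mm²) is removed, clipping the outline — boundary = 54.45 mm. So its perimeter = 54.45 mm. Layer 3 (z = 0.36): the cube is present — its section is the full 13.5×16 rectangle (perimeter 59.00 mm); the cube at (1, 14.5) is not intersected at this z (z outside [2, 7]); the cylinder at (14.5, 10.5) is absent (z outside [0.5, 23.5]); After the difference (first − rest): none of the subtracted shapes is present at this height, so the 13.5×16 cube is unchanged — boundary = 59.00 mm. So its perimeter = 59.00 mm. Layer 3 is larger (59.00 vs 54.45 mm).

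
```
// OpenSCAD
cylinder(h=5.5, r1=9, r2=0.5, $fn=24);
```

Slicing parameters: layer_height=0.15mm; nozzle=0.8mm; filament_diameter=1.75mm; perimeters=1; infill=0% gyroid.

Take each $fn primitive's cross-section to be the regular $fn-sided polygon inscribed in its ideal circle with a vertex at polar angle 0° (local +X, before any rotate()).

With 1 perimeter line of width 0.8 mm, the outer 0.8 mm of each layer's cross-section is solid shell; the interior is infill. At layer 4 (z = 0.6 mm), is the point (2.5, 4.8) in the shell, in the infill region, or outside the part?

infill

At z = 0.6 mm: the cone contributes a regular 24-gon of circumradius 8.073 (interpolated between r1=9 and r2=0.5 at t=0.109). Overall, the cross-section is a single solid region. The nearest boundary edge runs (4.04, 6.99)→(2.09, 7.80); distance from the point to it = 2.61 mm. The point is inside the cross-section and 2.61 mm from the nearest boundary — more than the 0.8 mm shell width (1 × 0.8), so it's in the infill interior.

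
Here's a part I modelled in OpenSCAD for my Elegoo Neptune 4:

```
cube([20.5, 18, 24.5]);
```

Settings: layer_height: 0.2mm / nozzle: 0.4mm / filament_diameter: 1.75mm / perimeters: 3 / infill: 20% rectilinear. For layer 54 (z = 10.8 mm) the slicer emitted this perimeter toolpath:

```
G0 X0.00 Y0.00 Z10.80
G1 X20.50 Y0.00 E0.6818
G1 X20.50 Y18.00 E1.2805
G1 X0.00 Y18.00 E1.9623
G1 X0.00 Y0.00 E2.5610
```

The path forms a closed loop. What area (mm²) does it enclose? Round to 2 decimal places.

Apply the shoelace formula to the sequence of (X, Y) vertices; enclosed area = 369.00 mm².

369.00 mm²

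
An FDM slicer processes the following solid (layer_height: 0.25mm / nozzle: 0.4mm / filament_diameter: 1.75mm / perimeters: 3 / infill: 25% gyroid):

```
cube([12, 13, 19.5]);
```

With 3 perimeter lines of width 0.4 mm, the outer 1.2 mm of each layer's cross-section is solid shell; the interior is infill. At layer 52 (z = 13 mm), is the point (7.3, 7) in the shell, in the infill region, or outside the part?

infill

At z = 13 mm: the 12×13 cube contributes its full rectangle. Overall, the cross-section is a single solid region. The nearest boundary edge runs (12.00, 0.00)→(12.00, 13.00); distance from the point to it = 4.70 mm. The point is inside the cross-section and 4.70 mm from the nearest boundary — more than the 1.2 mm shell width (3 × 0.4), so it's in the infill interior.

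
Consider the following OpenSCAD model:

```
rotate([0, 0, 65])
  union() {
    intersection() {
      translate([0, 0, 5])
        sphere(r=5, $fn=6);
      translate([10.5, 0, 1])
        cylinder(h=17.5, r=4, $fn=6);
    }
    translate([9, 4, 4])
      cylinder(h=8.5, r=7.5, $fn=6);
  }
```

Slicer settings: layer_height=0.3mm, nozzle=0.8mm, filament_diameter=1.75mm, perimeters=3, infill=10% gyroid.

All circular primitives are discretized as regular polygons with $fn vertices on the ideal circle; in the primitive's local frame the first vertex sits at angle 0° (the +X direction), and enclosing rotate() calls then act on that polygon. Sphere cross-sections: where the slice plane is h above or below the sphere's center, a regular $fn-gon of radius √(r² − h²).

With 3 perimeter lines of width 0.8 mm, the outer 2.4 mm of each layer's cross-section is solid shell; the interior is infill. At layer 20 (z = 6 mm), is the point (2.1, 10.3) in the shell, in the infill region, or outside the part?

At z = 6 mm: the r=5 sphere slices to a regular 6-gon of circumradius 4.899 (√(r²−h²) with h=1 from center); the cylinder at (10.5, 0): section is a regular 6-gon, circumradius r=4; After intersecting: the r=4 cylinder at (10.5, 0) does not overlap the r=5 sphere (empty) — nothing remains; the r=7.5 cylinder at (9, 4) contributes a regular 6-gon of circumradius 7.5; Combining (union): only the r=7.5 cylinder at (9, 4) is present, so the union is just that shape — 1 connected region; (whole slice rotated 65° about Z — lengths, areas and connectivity unchanged). Overall, the cross-section is a single solid region. Undo the 65° rotation: the query point maps to (10.222, 2.450) in the un-rotated model frame. The nearest boundary edge runs (12.75, -2.50)→(16.50, 4.00); distance from the point to it = 4.66 mm. The point is inside the cross-section and 4.66 mm from the nearest boundary — more than the 2.4 mm shell width (3 × 0.8), so it's in the infill interior.

infill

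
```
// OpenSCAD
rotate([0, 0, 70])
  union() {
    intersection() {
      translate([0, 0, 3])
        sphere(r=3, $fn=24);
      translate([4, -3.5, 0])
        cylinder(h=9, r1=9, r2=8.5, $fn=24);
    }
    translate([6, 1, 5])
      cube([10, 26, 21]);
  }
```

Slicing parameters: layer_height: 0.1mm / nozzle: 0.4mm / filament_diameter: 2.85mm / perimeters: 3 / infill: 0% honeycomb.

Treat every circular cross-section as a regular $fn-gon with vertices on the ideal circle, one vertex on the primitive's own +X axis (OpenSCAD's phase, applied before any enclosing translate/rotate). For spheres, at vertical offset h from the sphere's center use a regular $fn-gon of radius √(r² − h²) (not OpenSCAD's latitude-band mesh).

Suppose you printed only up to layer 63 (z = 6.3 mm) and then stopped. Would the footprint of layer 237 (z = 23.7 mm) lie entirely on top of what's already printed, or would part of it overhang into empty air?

Compare the two slices. At z = 6.3: the sphere is not intersected at this z (|z−center|=3.300 > r=3); the cone at (4, -3.5) contributes a regular 24-gon of circumradius 8.650 (interpolated between r1=9 and r2=8.5 at t=0.700) (area = (24/2)·8.650²·sin(360°/24) = 232.39 mm²); Keeping only the common overlap: at least one operand is absent at this height, so nothing remains; the cube at (6, 1) is present — its section is the full 10×26 rectangle (area 260.00 mm²); Combining (union): only the 10×26 cube at (6, 1) is present, so the union is just that shape — area = 260.00 mm²; (whole slice rotated 70° about Z — lengths, areas and connectivity unchanged). At z = 23.7: the sphere does not reach this height (|z−center|=20.700 > r=3); the cone at (4, -3.5) does not reach this height (z outside [0, 9]); Keeping only the common overlap: at least one operand is absent at this height, so nothing remains; the cube at (6, 1) (footprint 10×26) is included at this height (area 260.00 mm²); Combining (union): only the 10×26 cube at (6, 1) is present, so the union is just that shape — area = 260.00 mm²; (whole slice rotated 70° about Z — lengths, areas and connectivity unchanged). Checking containment: the cross-section at z = 23.7 is a subset of the cross-section at z = 6.3.

entirely on top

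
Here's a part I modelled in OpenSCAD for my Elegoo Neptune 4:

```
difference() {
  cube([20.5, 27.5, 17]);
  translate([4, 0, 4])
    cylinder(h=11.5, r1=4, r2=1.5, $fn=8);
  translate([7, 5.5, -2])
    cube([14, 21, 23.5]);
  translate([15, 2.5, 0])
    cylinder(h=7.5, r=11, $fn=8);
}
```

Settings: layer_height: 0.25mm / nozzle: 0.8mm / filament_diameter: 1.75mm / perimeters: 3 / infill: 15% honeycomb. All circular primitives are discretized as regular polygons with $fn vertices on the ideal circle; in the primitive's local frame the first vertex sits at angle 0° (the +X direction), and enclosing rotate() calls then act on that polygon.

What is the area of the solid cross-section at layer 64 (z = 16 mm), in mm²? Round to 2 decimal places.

At z = 16 mm: the 20.5×27.5 cube contributes its full rectangle (area 563.75 mm²); the cone at (4, 0) does not reach this height (z outside [4, 15.5]); the 14×21 cube at (7, 5.5) contributes its full rectangle (area 294.00 mm²); the cylinder at (15, 2.5) does not reach this height (z outside [0, 7.5]); Subtracting the remaining from the first: starting from the 20.5×27.5 cube (563.75 mm²), the 14×21 cube at (7, 5.5) partially overlaps it — only the 283.50 mm² overlap (of its 294.00 mm²) is removed, clipping the outline — area = 280.25 mm². Overall, the cross-section is a single solid region. Net area = 280.25 mm².

280.25 mm²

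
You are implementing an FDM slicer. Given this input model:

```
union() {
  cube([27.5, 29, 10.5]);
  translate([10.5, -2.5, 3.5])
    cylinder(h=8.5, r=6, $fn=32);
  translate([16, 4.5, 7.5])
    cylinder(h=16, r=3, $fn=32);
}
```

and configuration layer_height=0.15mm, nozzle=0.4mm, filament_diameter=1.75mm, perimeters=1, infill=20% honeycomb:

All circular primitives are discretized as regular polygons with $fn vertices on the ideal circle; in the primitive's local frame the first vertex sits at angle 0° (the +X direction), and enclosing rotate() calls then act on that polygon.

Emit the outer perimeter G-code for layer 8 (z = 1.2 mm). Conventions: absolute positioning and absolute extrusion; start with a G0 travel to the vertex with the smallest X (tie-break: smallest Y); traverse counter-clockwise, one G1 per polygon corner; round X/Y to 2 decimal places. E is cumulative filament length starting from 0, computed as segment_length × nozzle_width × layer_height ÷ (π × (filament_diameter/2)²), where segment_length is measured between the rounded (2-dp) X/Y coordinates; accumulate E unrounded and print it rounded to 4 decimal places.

G0 X0.00 Y0.00 Z1.20
G1 X27.50 Y0.00 E0.6860
G1 X27.50 Y29.00 E1.4094
G1 X0.00 Y29.00 E2.0954
G1 X0.00 Y0.00 E2.8188

At z = 1.2 mm: the cube is present — its section is the full 27.5×29 rectangle; the cylinder at (10.5, -2.5) is not intersected at this z (z outside [3.5, 12]); the cylinder at (16, 4.5) does not reach this height (z outside [7.5, 23.5]); Merging all regions: only the 27.5×29 cube is present, so the union is just that shape — 1 connected region. The outline is a single polygon with 4 vertices. Extrusion per mm of travel: 0.4 × 0.15 / (π × 0.875²) = 0.024945. Accumulating E over each segment gives final E = 2.8188.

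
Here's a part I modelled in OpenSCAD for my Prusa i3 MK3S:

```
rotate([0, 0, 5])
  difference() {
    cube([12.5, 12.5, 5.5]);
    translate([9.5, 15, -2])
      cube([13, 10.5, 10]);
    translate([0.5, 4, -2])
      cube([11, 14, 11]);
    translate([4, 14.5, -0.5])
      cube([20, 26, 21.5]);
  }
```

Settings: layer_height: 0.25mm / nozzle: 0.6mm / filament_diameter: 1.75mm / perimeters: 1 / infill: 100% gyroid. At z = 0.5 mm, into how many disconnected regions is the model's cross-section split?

1

At z = 0.5 mm: the cube is present — its section is the full 12.5×12.5 rectangle; the cube at (9.5, 15) (footprint 13×10.5) is included at this height; the 11×14 cube at (0.5, 4) contributes its full rectangle; the cube at (4, 14.5) (footprint 20×26) is included at this height; Taking the first minus the rest: starting from the 12.5×12.5 cube, the 13×10.5 cube at (9.5, 15) misses the remaining region (no effect); the 11×14 cube at (0.5, 4) partially overlaps it — only the 93.50 mm² overlap (of its 154.00 mm²) is removed, clipping the outline; the 20×26 cube at (4, 14.5) misses the remaining region (no effect) — 1 connected region; (whole slice rotated 5° about Z — lengths, areas and connectivity unchanged). The result has 1 disconnected region.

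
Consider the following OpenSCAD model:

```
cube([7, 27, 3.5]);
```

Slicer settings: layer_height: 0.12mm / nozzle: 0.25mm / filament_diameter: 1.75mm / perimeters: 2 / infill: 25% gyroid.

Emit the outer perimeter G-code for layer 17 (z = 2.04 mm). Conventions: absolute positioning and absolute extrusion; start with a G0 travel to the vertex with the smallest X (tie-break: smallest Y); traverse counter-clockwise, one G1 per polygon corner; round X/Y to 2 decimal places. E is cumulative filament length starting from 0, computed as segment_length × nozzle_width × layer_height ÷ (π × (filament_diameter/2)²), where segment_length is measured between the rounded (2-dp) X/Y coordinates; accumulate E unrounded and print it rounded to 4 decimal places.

At z = 2.04 mm: the 7×27 cube contributes its full rectangle. The outline is a single polygon with 4 vertices. Extrusion per mm of travel: 0.25 × 0.12 / (π × 0.875²) = 0.012473. Accumulating E over each segment gives final E = 0.8481.

G0 X0.00 Y0.00 Z2.04
G1 X7.00 Y0.00 E0.0873
G1 X7.00 Y27.00 E0.4241
G1 X0.00 Y27.00 E0.5114
G1 X0.00 Y0.00 E0.8481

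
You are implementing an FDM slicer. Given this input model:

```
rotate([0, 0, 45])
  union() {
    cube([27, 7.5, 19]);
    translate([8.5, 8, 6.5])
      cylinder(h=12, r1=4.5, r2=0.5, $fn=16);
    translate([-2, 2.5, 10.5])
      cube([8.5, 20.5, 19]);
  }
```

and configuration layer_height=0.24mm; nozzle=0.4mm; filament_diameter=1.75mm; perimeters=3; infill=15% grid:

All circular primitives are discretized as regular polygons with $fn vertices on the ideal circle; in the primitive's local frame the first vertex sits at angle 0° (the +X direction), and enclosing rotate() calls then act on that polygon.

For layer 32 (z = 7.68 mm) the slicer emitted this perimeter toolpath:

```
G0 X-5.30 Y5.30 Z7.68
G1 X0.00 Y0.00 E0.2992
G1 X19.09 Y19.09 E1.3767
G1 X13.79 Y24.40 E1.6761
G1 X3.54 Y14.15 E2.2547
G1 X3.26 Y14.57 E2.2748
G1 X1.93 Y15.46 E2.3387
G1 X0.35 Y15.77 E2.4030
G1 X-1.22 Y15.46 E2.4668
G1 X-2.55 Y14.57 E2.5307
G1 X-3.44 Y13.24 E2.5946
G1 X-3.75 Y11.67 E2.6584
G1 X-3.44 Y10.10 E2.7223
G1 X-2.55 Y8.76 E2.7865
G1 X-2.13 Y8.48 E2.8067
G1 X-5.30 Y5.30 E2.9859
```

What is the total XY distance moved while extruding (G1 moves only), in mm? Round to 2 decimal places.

Sum the Euclidean lengths of each G1 segment: total = 74.81 mm.

74.81 mm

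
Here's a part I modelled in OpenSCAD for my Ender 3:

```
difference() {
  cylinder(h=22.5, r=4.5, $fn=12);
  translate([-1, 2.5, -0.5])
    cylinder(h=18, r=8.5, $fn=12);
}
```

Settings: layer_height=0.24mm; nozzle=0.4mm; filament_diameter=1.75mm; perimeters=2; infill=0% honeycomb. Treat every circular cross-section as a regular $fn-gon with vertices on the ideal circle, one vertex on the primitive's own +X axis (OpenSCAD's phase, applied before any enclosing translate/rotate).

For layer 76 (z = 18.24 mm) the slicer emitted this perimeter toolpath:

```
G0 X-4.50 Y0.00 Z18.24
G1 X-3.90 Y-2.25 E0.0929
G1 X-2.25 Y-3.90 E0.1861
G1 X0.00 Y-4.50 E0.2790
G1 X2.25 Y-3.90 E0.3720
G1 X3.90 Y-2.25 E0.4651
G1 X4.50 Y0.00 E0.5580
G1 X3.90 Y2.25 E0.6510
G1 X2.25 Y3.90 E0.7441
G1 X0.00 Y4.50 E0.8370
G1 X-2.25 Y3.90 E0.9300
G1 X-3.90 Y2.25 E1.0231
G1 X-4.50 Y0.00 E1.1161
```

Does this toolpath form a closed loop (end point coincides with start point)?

yes

Start point (G0): (-4.50, 0.00). End point (last G1): the path returns to the start — closed.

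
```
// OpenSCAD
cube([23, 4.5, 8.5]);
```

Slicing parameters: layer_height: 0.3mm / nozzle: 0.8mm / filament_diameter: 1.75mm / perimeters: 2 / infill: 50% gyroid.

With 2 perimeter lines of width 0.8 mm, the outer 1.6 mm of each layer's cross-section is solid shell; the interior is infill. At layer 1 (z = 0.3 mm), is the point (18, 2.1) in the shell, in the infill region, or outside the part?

At z = 0.3 mm: the cube (footprint 23×4.5) is included at this height. Overall, the cross-section is a single solid region. The nearest boundary edge runs (0.00, 0.00)→(23.00, 0.00); distance from the point to it = 2.10 mm. The point is inside the cross-section and 2.10 mm from the nearest boundary — more than the 1.6 mm shell width (2 × 0.8), so it's in the infill interior.

infill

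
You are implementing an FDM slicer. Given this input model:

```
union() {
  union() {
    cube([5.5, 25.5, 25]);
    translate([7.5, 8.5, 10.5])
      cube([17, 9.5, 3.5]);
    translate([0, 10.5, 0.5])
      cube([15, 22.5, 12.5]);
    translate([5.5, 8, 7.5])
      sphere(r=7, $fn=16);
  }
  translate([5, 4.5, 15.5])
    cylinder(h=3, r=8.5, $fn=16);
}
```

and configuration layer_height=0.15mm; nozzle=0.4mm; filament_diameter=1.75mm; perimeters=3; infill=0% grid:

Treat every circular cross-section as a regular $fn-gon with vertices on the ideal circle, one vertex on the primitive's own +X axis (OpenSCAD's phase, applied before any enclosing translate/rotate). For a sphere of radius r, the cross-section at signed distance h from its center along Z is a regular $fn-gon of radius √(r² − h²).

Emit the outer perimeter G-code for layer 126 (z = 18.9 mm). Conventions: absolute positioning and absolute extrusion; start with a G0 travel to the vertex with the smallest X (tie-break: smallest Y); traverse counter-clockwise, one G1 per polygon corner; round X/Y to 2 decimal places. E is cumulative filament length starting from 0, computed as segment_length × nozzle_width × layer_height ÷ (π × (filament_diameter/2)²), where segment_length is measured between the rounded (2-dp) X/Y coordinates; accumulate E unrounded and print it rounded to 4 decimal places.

At z = 18.9 mm: the cube is present — its section is the full 5.5×25.5 rectangle; the cube at (7.5, 8.5) does not reach this height (z outside [10.5, 14]); the cube at (0, 10.5) is not intersected at this z (z outside [0.5, 13]); the sphere at (5.5, 8) is absent (|z−center|=11.400 > r=7); Taking the union: only the 5.5×25.5 cube is present, so the union is just that shape — 1 connected region; the cylinder at (5, 4.5) does not reach this height (z outside [15.5, 18.5]); Taking the union: only that combined region is present, so the union is just that shape — 1 connected region. The outline is a single polygon with 4 vertices. Extrusion per mm of travel: 0.4 × 0.15 / (π × 0.875²) = 0.024945. Accumulating E over each segment gives final E = 1.5466.

G0 X0.00 Y0.00 Z18.90
G1 X5.50 Y0.00 E0.1372
G1 X5.50 Y25.50 E0.7733
G1 X0.00 Y25.50 E0.9105
G1 X0.00 Y0.00 E1.5466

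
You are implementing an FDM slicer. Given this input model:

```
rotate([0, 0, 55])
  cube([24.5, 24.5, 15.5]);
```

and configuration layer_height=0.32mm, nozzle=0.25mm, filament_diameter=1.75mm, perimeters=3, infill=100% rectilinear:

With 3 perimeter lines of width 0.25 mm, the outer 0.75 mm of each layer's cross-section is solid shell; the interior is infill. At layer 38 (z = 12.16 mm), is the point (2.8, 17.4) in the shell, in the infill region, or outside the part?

At z = 12.16 mm: the 24.5×24.5 cube contributes its full rectangle; (rotated 55° about Z; rotation is an isometry so areas/perimeters/island counts are preserved). Overall, the cross-section is a single solid region. Undo the 55° rotation: the query point maps to (15.859, 7.687) in the un-rotated model frame. The nearest boundary edge runs (0.00, 0.00)→(24.50, 0.00); distance from the point to it = 7.69 mm. The point is inside the cross-section and 7.69 mm from the nearest boundary — more than the 0.75 mm shell width (3 × 0.25), so it's in the infill interior.

infill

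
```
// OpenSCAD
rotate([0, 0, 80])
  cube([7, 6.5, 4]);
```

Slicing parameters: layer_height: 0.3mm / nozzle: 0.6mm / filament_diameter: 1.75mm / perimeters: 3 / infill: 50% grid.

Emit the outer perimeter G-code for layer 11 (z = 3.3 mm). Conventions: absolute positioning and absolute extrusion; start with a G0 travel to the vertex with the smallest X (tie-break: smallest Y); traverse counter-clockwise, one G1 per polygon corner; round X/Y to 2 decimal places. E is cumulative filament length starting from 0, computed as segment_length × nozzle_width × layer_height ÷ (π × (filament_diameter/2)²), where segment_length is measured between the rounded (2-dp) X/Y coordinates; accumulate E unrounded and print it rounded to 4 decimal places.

At z = 3.3 mm: the cube (footprint 7×6.5) is included at this height; (rotated 80° about Z; rotation is an isometry so areas/perimeters/island counts are preserved). The outline is a single polygon with 4 vertices. Extrusion per mm of travel: 0.6 × 0.3 / (π × 0.875²) = 0.074835. Accumulating E over each segment gives final E = 2.0206.

G0 X-6.40 Y1.13 Z3.30
G1 X0.00 Y0.00 E0.4864
G1 X1.22 Y6.89 E1.0100
G1 X-5.19 Y8.02 E1.4971
G1 X-6.40 Y1.13 E2.0206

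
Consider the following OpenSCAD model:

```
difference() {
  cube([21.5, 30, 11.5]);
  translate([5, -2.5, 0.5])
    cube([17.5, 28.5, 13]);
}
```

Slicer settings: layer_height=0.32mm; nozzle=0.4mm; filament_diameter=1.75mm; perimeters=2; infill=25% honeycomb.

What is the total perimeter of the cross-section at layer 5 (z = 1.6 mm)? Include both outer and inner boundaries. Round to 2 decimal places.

103.00 mm

At z = 1.6 mm: the cube is present — its section is the full 21.5×30 rectangle (perimeter 103.00 mm); the cube at (5, -2.5) (footprint 17.5×28.5) is included at this height (perimeter 92.00 mm); After the difference (first − rest): starting from the 21.5×30 cube, the 17.5×28.5 cube at (5, -2.5) partially overlaps it — only the 429.00 mm² overlap (of its 498.75 mm²) is removed, clipping the outline — boundary = 103.00 mm. Overall, the cross-section is a single solid region. Total boundary length (outer) = 103.00 mm.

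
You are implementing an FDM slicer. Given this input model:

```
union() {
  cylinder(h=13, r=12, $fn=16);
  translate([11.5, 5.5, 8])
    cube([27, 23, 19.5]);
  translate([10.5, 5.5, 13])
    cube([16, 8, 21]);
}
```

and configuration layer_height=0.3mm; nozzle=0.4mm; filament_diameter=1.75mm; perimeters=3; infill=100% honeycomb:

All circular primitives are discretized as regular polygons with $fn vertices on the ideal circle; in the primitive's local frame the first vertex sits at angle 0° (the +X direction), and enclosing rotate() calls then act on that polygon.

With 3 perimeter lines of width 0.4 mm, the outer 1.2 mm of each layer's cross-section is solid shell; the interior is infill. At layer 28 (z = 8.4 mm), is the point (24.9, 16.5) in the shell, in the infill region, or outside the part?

infill

At z = 8.4 mm: the r=12 cylinder contributes a regular 16-gon of circumradius 12; the cube at (11.5, 5.5) is present — its section is the full 27×23 rectangle; the cube at (10.5, 5.5) does not reach this height (z outside [13, 34]); Combining (union): the 2 present regions are separate (no shared area or edge), so areas and boundary lengths simply add and each stays a separate island — 2 connected regions. Overall, the cross-section has 2 separate islands. The nearest boundary edge runs (38.50, 5.50)→(11.50, 5.50); distance from the point to it = 11.00 mm. (Shell/infill is judged within the island containing the point — the largest one.) The point is inside the cross-section and 11.00 mm from the nearest boundary — more than the 1.2 mm shell width (3 × 0.4), so it's in the infill interior.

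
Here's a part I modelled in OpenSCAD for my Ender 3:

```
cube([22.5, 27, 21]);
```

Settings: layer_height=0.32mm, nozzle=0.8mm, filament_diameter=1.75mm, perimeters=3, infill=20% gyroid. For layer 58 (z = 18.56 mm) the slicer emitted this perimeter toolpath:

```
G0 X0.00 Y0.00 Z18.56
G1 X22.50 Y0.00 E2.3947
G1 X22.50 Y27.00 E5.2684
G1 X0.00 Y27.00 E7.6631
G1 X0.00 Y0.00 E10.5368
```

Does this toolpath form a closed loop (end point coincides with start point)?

Start point (G0): (0.00, 0.00). End point (last G1): the path returns to the start — closed.

yes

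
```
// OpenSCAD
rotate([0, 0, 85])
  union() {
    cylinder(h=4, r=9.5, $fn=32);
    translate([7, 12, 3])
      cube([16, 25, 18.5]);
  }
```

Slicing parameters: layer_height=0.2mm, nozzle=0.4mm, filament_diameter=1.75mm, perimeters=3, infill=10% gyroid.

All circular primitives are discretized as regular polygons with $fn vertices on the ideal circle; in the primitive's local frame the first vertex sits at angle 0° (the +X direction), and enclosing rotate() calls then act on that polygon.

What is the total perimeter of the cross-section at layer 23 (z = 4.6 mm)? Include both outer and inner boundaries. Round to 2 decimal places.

At z = 4.6 mm: the cylinder is absent (z outside [0, 4]); the 16×25 cube at (7, 12) contributes its full rectangle (perimeter 82.00 mm); Taking the union: only the 16×25 cube at (7, 12) is present, so the union is just that shape — boundary = 82.00 mm; (whole slice rotated 85° about Z — lengths, areas and connectivity unchanged). Overall, the cross-section is a single solid region. Total boundary length (outer) = 82.00 mm.

82.00 mm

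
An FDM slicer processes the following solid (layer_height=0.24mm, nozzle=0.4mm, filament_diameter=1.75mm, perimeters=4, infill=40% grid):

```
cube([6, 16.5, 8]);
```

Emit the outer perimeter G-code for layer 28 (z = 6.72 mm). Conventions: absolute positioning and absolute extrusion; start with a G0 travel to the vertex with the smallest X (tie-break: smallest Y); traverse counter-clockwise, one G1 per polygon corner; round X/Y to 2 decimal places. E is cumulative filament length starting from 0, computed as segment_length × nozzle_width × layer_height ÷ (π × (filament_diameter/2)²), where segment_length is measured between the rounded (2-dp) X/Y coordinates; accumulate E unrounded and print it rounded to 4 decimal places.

At z = 6.72 mm: the 6×16.5 cube contributes its full rectangle. The outline is a single polygon with 4 vertices. Extrusion per mm of travel: 0.4 × 0.24 / (π × 0.875²) = 0.039912. Accumulating E over each segment gives final E = 1.7960.

G0 X0.00 Y0.00 Z6.72
G1 X6.00 Y0.00 E0.2395
G1 X6.00 Y16.50 E0.8980
G1 X0.00 Y16.50 E1.1375
G1 X0.00 Y0.00 E1.7960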